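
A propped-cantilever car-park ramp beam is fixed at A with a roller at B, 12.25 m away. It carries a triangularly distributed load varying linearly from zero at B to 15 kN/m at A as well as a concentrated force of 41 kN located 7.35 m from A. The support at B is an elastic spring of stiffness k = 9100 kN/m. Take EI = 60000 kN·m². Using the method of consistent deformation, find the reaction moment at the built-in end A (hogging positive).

M_A = 239.1 kN·m

Take the reaction at B as the redundant and release it; the primary structure is a cantilever fixed at A.
Downward deflection at the released point B due to the loads:
  triangular load, peak 15 at the fixed end: w₀L⁴/(30EI) = 11259/EI
  point load 41 at a = 7.35: Pa²(3L − a)/(6EI) = 10853/EI
  δ_0 = 22112/EI
Flexibility coefficient — unit upward force at B: δ_{BB} = L³/(3EI) = 612.8/EI.
With EI = 60000 kN·m²: δ_0 = 0.36854 m and δ_{BB} = 0.010213 m/kN.
Compatibility — the spring shortens by R_B/k under the reaction it provides: δ_0 − R_B·δ_{BB} = R_B/k. With 1/k = 0.00011 m/kN, R_B = δ_0 / (δ_{BB} + 1/k) = 0.36854 / (0.010213 + 0.00011) = 35.7 kN.
Moment equilibrium about A: M_A = Σ(load moments about A) − R_B·L = 676.5 − 35.7×12.25 = 239.1 kN·m.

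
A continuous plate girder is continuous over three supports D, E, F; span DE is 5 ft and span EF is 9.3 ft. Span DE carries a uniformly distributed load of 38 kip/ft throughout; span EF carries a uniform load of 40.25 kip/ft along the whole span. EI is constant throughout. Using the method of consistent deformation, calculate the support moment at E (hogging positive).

Take M_E as the redundant. Released structure: two simple spans DE and EF with a hinge at E.
Rotations at E on the released spans (each span's end-slope, ×1/EI):
  span DE: UDL 38: wL³/(24EI) = 197.9/EI
  span EF: UDL 40.25: wL³/(24EI) = 1349/EI
  relative rotation θ_0 = (197.9 + 1349)/EI = 1547/EI
A unit hogging moment at E produces rotation L₁/(3EI) + L₂/(3EI) = 4.767/EI.
Slope continuity at E: θ_0 = M_E·4.767/EI, so M_E = 1547/4.767 = 324.5 kip·ft (hogging).

M_E = 324.5 kip·ft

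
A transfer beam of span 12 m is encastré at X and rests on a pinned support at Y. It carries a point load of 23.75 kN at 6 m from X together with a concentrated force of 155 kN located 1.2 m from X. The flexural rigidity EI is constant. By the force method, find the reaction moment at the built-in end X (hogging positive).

M_X = 212.5 kN·m

Choose R_Y as the redundant. The primary structure is the cantilever fixed at X.
Deflection at Y on the released cantilever, summing each load's contribution:
  point load 23.75 at a = 6: Pa²(3L − a)/(6EI) = 4275/EI
  point load 155 at a = 1.2: Pa²(3L − a)/(6EI) = 1295/EI
  δ_0 = 5570/EI
Flexibility coefficient — unit upward force at Y: δ_{YY} = L³/(3EI) = 576/EI.
Compatibility at Y: δ_0 − R_Y·δ_{YY} = 0, so R_Y = 5570/576 = 9.669 kN.
Moment equilibrium about X: M_X = Σ(load moments about X) − R_Y·L = 328.5 − 9.669×12 = 212.5 kN·m.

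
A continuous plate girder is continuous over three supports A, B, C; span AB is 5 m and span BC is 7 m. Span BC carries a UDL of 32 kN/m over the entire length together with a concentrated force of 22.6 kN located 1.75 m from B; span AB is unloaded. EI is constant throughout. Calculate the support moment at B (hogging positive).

Take M_B as the redundant. Released structure: two simple spans AB and BC with a hinge at B.
Discontinuity in slope at B on the released structure — sum the simple-span end rotations:
  span BC: UDL 32: wL³/(24EI) = 457.3/EI
  span BC: point load 22.6 at a = 1.75: Pab(L + b)/(6LEI) = 60.56/EI
  relative rotation θ_0 = (0 + 517.9)/EI = 517.9/EI
A unit hogging moment at B produces rotation L₁/(3EI) + L₂/(3EI) = 4/EI.
Compatibility: M_B·(L₁+L₂)/(3EI) = θ_0, giving M_B = 129.5 kN·m (hogging).

M_B = 129.5 kN·m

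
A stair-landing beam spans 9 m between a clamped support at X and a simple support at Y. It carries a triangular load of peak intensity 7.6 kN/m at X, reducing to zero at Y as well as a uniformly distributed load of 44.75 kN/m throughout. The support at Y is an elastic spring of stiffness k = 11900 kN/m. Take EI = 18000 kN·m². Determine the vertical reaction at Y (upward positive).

Choose R_Y as the redundant. The primary structure is the cantilever fixed at X.
Free-end deflection of the primary structure under the applied loading (downward +):
  triangular load, peak 7.6 at the fixed end: w₀L⁴/(30EI) = 1662/EI
  UDL 44.75: wL⁴/(8EI) = 36701/EI
  δ_0 = 38363/EI
Flexibility coefficient — unit upward force at Y: δ_{YY} = L³/(3EI) = 243/EI.
With EI = 18000 kN·m²: δ_0 = 2.1313 m and δ_{YY} = 0.0135 m/kN.
Compatibility — the spring shortens by R_Y/k under the reaction it provides: δ_0 − R_Y·δ_{YY} = R_Y/k. With 1/k = 0.000084 m/kN, R_Y = δ_0 / (δ_{YY} + 1/k) = 2.1313 / (0.0135 + 0.000084) = 156.9 kN.

R_Y = 156.9 kN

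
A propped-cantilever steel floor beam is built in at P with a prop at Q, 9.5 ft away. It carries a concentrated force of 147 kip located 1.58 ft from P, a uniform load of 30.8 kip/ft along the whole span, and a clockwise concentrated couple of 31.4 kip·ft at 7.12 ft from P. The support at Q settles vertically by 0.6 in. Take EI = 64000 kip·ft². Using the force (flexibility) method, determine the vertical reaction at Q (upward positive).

Take the reaction at Q as the redundant and release it; the primary structure is a cantilever fixed at P.
Free-end deflection of the primary structure under the applied loading (downward +):
  point load 147 at a = 1.58: Pa²(3L − a)/(6EI) = 1646/EI
  UDL 30.8: wL⁴/(8EI) = 31358/EI
  clockwise couple 31.4 at a = 7.12: M₀a(2L − a)/(2EI) = 1328/EI
  δ_0 = 34333/EI
Tip deflection under a unit load at Q: L³/(3EI) = 285.8/EI.
With EI = 64000 kip·ft²: δ_0 = 0.53645 ft and δ_{QQ} = 0.004465 ft/kip.
Compatibility — the beam at Q must follow the support down by 0.05 ft: δ_0 − R_Q·δ_{QQ} = 0.05, so R_Q = (0.53645 − 0.05)/0.004465 = 108.9 kip.

R_Q = 108.9 kip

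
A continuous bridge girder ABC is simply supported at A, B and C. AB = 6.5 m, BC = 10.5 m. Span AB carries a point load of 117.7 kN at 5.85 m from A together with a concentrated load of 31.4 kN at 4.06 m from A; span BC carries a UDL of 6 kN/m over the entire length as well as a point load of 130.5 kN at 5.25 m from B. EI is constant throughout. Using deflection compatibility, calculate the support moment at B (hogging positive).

M_B = 249.6 kN·m

Release continuity at B by inserting a hinge; the redundant is the internal moment M_B. The primary structure is two simply-supported spans AB and BC.
End slopes at the hinge B, treating each span as simply supported:
  span AB: point load 117.7 at a = 5.85: Pab(L + a)/(6LEI) = 141.7/EI
  span AB: point load 31.4 at a = 4.06: Pab(L + a)/(6LEI) = 84.23/EI
  span BC: UDL 6: wL³/(24EI) = 289.4/EI
  span BC: point load 130.5 at a = 5.25: Pab(L + b)/(6LEI) = 899.2/EI
  relative rotation θ_0 = (226 + 1189)/EI = 1415/EI
A unit hogging moment at B produces rotation L₁/(3EI) + L₂/(3EI) = 5.667/EI.
Slope continuity at B: θ_0 = M_B·5.667/EI, so M_B = 1415/5.667 = 249.6 kN·m (hogging).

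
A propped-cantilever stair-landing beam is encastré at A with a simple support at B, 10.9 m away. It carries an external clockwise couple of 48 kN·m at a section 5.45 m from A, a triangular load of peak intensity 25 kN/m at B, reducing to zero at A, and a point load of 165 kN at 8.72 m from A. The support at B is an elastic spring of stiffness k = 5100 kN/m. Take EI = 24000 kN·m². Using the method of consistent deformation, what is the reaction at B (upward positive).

R_B = 193.9 kN

Take the reaction at B as the redundant and release it; the primary structure is a cantilever fixed at A.
Primary-structure tip deflection at B by superposition:
  clockwise couple 48 at a = 5.45: M₀a(2L − a)/(2EI) = 2139/EI
  triangular load, peak 25 at the free end: 11w₀L⁴/(120EI) = 32349/EI
  point load 165 at a = 8.72: Pa²(3L − a)/(6EI) = 50144/EI
  δ_0 = 84631/EI
Flexibility coefficient — unit upward force at B: δ_{BB} = L³/(3EI) = 431.7/EI.
With EI = 24000 kN·m²: δ_0 = 3.5263 m and δ_{BB} = 0.017987 m/kN.
Compatibility — the spring shortens by R_B/k under the reaction it provides: δ_0 − R_B·δ_{BB} = R_B/k. With 1/k = 0.000196 m/kN, R_B = δ_0 / (δ_{BB} + 1/k) = 3.5263 / (0.017987 + 0.000196) = 193.9 kN.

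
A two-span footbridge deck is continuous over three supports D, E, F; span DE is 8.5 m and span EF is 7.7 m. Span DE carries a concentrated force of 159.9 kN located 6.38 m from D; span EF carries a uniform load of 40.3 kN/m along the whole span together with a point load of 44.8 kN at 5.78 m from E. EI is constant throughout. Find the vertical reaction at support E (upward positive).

R_E = 355.2 kN

Insert a hinge at E; M_E is the redundant, and each span becomes simply supported.
End slopes at the hinge E, treating each span as simply supported:
  span DE: point load 159.9 at a = 6.38: Pab(L + a)/(6LEI) = 631/EI
  span EF: UDL 40.3: wL³/(24EI) = 766.6/EI
  span EF: point load 44.8 at a = 5.78: Pab(L + b)/(6LEI) = 103.5/EI
  relative rotation θ_0 = (631 + 870.1)/EI = 1501/EI
A unit hogging moment at E produces rotation L₁/(3EI) + L₂/(3EI) = 5.4/EI.
Compatibility: M_E·(L₁+L₂)/(3EI) = θ_0, giving M_E = 278 kN·m (hogging).
Span DE, ΣM about D with M_E applied at E: R_E^{DE}·8.5 = 1020 + 278, so R_E^{DE} = 152.7 kN and R_D = 159.9 − 152.7 = 7.177 kN.
Span EF, ΣM about F: R_E^{EF}·7.7 = 1281 + 278, so R_E^{EF} = 202.4 kN and R_F = 355.1 − 202.4 = 152.7 kN.
R_E = 152.7 + 202.4 = 355.2 kN.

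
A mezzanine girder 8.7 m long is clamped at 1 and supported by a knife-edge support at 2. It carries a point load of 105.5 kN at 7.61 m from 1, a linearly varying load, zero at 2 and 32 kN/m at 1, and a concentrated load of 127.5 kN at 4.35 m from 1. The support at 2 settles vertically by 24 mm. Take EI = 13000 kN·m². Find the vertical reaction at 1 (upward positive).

R_1 = 220.2 kN

Release the roller at 2. Primary structure: cantilever fixed at 1.
Primary-structure tip deflection at 2 by superposition:
  point load 105.5 at a = 7.61: Pa²(3L − a)/(6EI) = 18828/EI
  triangular load, peak 32 at the fixed end: w₀L⁴/(30EI) = 6111/EI
  point load 127.5 at a = 4.35: Pa²(3L − a)/(6EI) = 8746/EI
  δ_0 = 33685/EI
Flexibility coefficient — unit upward force at 2: δ_{22} = L³/(3EI) = 219.5/EI.
With EI = 13000 kN·m²: δ_0 = 2.5911 m and δ_{22} = 0.016885 m/kN.
Compatibility — the beam at 2 must follow the support down by 0.024 m: δ_0 − R_2·δ_{22} = 0.024, so R_2 = (2.5911 − 0.024)/0.016885 = 152 kN.
Vertical equilibrium: R_1 = ΣP − R_2 = 372.2 − 152 = 220.2 kN.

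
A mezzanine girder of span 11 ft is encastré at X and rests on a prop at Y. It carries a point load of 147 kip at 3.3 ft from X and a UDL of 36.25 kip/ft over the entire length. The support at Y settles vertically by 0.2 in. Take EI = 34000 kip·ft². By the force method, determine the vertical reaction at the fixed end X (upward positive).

R_X = 379.6 kip

Choose R_Y as the redundant. The primary structure is the cantilever fixed at X.
Downward deflection at the released point Y due to the loads:
  point load 147 at a = 3.3: Pa²(3L − a)/(6EI) = 7924/EI
  UDL 36.25: wL⁴/(8EI) = 66342/EI
  δ_0 = 74266/EI
Tip deflection under a unit load at Y: L³/(3EI) = 443.7/EI.
With EI = 34000 kip·ft²: δ_0 = 2.1843 ft and δ_{YY} = 0.013049 ft/kip.
Compatibility — the beam at Y must follow the support down by 0.01667 ft: δ_0 − R_Y·δ_{YY} = 0.01667, so R_Y = (2.1843 − 0.01667)/0.013049 = 166.1 kip.
Vertical equilibrium: R_X = ΣP − R_Y = 545.8 − 166.1 = 379.6 kip.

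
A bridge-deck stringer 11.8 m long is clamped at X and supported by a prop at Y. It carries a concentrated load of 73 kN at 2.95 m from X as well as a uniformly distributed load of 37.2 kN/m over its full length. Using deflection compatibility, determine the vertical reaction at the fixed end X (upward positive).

Choose R_Y as the redundant. The primary structure is the cantilever fixed at X.
Free-end deflection of the primary structure under the applied loading (downward +):
  point load 73 at a = 2.95: Pa²(3L − a)/(6EI) = 3436/EI
  UDL 37.2: wL⁴/(8EI) = 90153/EI
  δ_0 = 93589/EI
Flexibility coefficient — unit upward force at Y: δ_{YY} = L³/(3EI) = 547.7/EI.
The prop prevents deflection at Y: R_Y = δ_0/δ_{YY} = 93589/547.7 = 170.9 kN.
Vertical equilibrium: R_X = ΣP − R_Y = 512 − 170.9 = 341.1 kN.

R_X = 341.1 kN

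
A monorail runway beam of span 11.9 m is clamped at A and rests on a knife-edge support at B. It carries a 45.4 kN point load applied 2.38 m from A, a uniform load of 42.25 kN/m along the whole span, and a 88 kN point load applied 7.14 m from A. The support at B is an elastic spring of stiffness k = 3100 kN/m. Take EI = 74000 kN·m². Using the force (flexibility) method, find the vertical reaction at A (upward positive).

Choose R_B as the redundant. The primary structure is the cantilever fixed at A.
Downward deflection at the released point B due to the loads:
  point load 45.4 at a = 2.38: Pa²(3L − a)/(6EI) = 1428/EI
  UDL 42.25: wL⁴/(8EI) = 105907/EI
  point load 88 at a = 7.14: Pa²(3L − a)/(6EI) = 21354/EI
  δ_0 = 128689/EI
Flexibility coefficient — unit upward force at B: δ_{BB} = L³/(3EI) = 561.7/EI.
With EI = 74000 kN·m²: δ_0 = 1.739 m and δ_{BB} = 0.007591 m/kN.
Compatibility — the spring shortens by R_B/k under the reaction it provides: δ_0 − R_B·δ_{BB} = R_B/k. With 1/k = 0.000323 m/kN, R_B = δ_0 / (δ_{BB} + 1/k) = 1.739 / (0.007591 + 0.000323) = 219.8 kN.
Vertical equilibrium: R_A = ΣP − R_B = 636.2 − 219.8 = 416.4 kN.

R_A = 416.4 kN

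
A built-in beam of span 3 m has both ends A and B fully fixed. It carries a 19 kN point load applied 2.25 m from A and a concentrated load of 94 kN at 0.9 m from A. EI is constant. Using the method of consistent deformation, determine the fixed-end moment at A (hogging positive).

Release both end moments; the primary structure is a simply-supported span AB with redundants M_A and M_B.
Simple-span end rotations at A and B under the given loads:
  at A: point load 19 at a = 2.25: Pab(L + b)/(6LEI) = 6.68/EI
  at B: point load 19 at a = 2.25: Pab(L + a)/(6LEI) = 9.352/EI
  at A: point load 94 at a = 0.9: Pab(L + b)/(6LEI) = 50.34/EI
  at B: point load 94 at a = 0.9: Pab(L + a)/(6LEI) = 38.49/EI
  θ_A0 = 57.02/EI,  θ_B0 = 47.84/EI
Flexibility coefficients: a unit moment at one end gives L/(3EI) there and L/(6EI) at the far end, so f₁₁ = f₂₂ = 1/EI and f₁₂ = f₂₁ = 0.5/EI.
Compatibility — zero rotation at each built-in end:
  1 M_A + 0.5 M_B = 57.02
  0.5 M_A + 1 M_B = 47.84
Solving the pair gives M_A = 44.13 kN·m and M_B = 25.78 kN·m (hogging).

M_A = 44.13 kN·m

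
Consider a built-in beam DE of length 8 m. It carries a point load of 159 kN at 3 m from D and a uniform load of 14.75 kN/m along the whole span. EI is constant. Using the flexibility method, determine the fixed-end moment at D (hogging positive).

M_D = 265 kN·m

Release both end moments; the primary structure is a simply-supported span DE with redundants M_D and M_E.
End rotations of the released simple span under the applied load (×1/EI):
  at D: point load 159 at a = 3: Pab(L + b)/(6LEI) = 645.9/EI
  at E: point load 159 at a = 3: Pab(L + a)/(6LEI) = 546.6/EI
  at D: UDL 14.75: wL³/(24EI) = 314.7/EI
  at E: UDL 14.75: wL³/(24EI) = 314.7/EI
  θ_D0 = 960.6/EI,  θ_E0 = 861.2/EI
Flexibility coefficients: a unit moment at one end gives L/(3EI) there and L/(6EI) at the far end, so f₁₁ = f₂₂ = 2.667/EI and f₁₂ = f₂₁ = 1.333/EI.
Compatibility — zero rotation at each built-in end:
  2.667 M_D + 1.333 M_E = 960.6
  1.333 M_D + 2.667 M_E = 861.2
Solving the pair gives M_D = 265 kN·m and M_E = 190.5 kN·m (hogging).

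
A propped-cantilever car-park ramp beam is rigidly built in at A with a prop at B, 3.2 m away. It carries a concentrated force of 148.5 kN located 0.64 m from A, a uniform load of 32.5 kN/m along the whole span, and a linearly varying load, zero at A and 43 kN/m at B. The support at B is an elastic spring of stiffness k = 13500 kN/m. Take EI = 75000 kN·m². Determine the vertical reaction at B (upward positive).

R_B = 56.45 kN

Take the reaction at B as the redundant and release it; the primary structure is a cantilever fixed at A.
Downward deflection at the released point B due to the loads:
  point load 148.5 at a = 0.64: Pa²(3L − a)/(6EI) = 90.83/EI
  UDL 32.5: wL⁴/(8EI) = 426/EI
  triangular load, peak 43 at the free end: 11w₀L⁴/(120EI) = 413.3/EI
  δ_0 = 930.1/EI
Flexibility coefficient — unit upward force at B: δ_{BB} = L³/(3EI) = 10.92/EI.
With EI = 75000 kN·m²: δ_0 = 0.012402 m and δ_{BB} = 0.000146 m/kN.
Compatibility — the spring shortens by R_B/k under the reaction it provides: δ_0 − R_B·δ_{BB} = R_B/k. With 1/k = 0.000074 m/kN, R_B = δ_0 / (δ_{BB} + 1/k) = 0.012402 / (0.000146 + 0.000074) = 56.45 kN.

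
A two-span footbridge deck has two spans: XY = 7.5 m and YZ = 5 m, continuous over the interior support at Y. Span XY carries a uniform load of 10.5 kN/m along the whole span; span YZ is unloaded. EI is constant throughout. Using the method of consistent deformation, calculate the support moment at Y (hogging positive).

Take M_Y as the redundant. Released structure: two simple spans XY and YZ with a hinge at Y.
Rotations at Y on the released spans (each span's end-slope, ×1/EI):
  span XY: UDL 10.5: wL³/(24EI) = 184.6/EI
  relative rotation θ_0 = (184.6 + 0)/EI = 184.6/EI
A unit hogging moment at Y produces rotation L₁/(3EI) + L₂/(3EI) = 4.167/EI.
Slope continuity at Y: θ_0 = M_Y·4.167/EI, so M_Y = 184.6/4.167 = 44.3 kN·m (hogging).

M_Y = 44.3 kN·m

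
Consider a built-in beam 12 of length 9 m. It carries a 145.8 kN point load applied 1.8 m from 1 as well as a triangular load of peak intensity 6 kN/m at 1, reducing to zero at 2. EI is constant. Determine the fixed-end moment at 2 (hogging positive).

Release both end moments; the primary structure is a simply-supported span 12 with redundants M_1 and M_2.
End rotations of the released simple span under the applied load (×1/EI):
  at 1: point load 145.8 at a = 1.8: Pab(L + b)/(6LEI) = 566.9/EI
  at 2: point load 145.8 at a = 1.8: Pab(L + a)/(6LEI) = 377.9/EI
  at 1: triangular load, peak 6: w₀L³/(45EI) = 97.2/EI
  at 2: triangular load, peak 6: 7w₀L³/(360EI) = 85.05/EI
  θ_10 = 664.1/EI,  θ_20 = 463/EI
Flexibility coefficients: a unit moment at one end gives L/(3EI) there and L/(6EI) at the far end, so f₁₁ = f₂₂ = 3/EI and f₁₂ = f₂₁ = 1.5/EI.
Compatibility — zero rotation at each built-in end:
  3 M_1 + 1.5 M_2 = 664.1
  1.5 M_1 + 3 M_2 = 463
Solving the pair gives M_1 = 192.3 kN·m and M_2 = 58.19 kN·m (hogging).

M_2 = 58.19 kN·m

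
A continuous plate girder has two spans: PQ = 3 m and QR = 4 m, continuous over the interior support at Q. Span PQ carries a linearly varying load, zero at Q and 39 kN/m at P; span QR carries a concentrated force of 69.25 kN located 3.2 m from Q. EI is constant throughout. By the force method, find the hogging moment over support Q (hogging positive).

Take M_Q as the redundant. Released structure: two simple spans PQ and QR with a hinge at Q.
Rotations at Q on the released spans (each span's end-slope, ×1/EI):
  span PQ: triangular load, peak 39: 7w₀L³/(360EI) = 20.48/EI
  span QR: point load 69.25 at a = 3.2: Pab(L + b)/(6LEI) = 35.46/EI
  relative rotation θ_0 = (20.48 + 35.46)/EI = 55.93/EI
A unit hogging moment at Q produces rotation L₁/(3EI) + L₂/(3EI) = 2.333/EI.
Compatibility: M_Q·(L₁+L₂)/(3EI) = θ_0, giving M_Q = 23.97 kN·m (hogging).

M_Q = 23.97 kN·m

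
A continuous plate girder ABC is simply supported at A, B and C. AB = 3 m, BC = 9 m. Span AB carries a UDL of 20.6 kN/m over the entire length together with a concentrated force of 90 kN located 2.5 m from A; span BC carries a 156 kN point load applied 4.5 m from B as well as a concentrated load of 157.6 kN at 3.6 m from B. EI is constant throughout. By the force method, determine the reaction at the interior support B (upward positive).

R_B = 463.4 kN

Release continuity at B by inserting a hinge; the redundant is the internal moment M_B. The primary structure is two simply-supported spans AB and BC.
Rotations at B on the released spans (each span's end-slope, ×1/EI):
  span AB: UDL 20.6: wL³/(24EI) = 23.18/EI
  span AB: point load 90 at a = 2.5: Pab(L + a)/(6LEI) = 34.38/EI
  span BC: point load 156 at a = 4.5: Pab(L + b)/(6LEI) = 789.8/EI
  span BC: point load 157.6 at a = 3.6: Pab(L + b)/(6LEI) = 817/EI
  relative rotation θ_0 = (57.55 + 1607)/EI = 1664/EI
A unit hogging moment at B produces rotation L₁/(3EI) + L₂/(3EI) = 4/EI.
Slope continuity at B: θ_0 = M_B·4/EI, so M_B = 1664/4 = 416.1 kN·m (hogging).
Span AB, ΣM about A with M_B applied at B: R_B^{AB}·3 = 317.7 + 416.1, so R_B^{AB} = 244.6 kN and R_A = 151.8 − 244.6 = -92.79 kN.
Span BC, ΣM about C: R_B^{BC}·9 = 1553 + 416.1, so R_B^{BC} = 218.8 kN and R_C = 313.6 − 218.8 = 94.81 kN.
R_B = 244.6 + 218.8 = 463.4 kN.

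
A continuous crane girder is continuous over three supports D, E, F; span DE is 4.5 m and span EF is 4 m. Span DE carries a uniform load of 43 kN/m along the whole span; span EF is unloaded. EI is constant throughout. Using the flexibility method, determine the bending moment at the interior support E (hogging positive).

Release continuity at E by inserting a hinge; the redundant is the internal moment M_E. The primary structure is two simply-supported spans DE and EF.
Discontinuity in slope at E on the released structure — sum the simple-span end rotations:
  span DE: UDL 43: wL³/(24EI) = 163.3/EI
  relative rotation θ_0 = (163.3 + 0)/EI = 163.3/EI
A unit hogging moment at E produces rotation L₁/(3EI) + L₂/(3EI) = 2.833/EI.
Compatibility: M_E·(L₁+L₂)/(3EI) = θ_0, giving M_E = 57.62 kN·m (hogging).

M_E = 57.62 kN·m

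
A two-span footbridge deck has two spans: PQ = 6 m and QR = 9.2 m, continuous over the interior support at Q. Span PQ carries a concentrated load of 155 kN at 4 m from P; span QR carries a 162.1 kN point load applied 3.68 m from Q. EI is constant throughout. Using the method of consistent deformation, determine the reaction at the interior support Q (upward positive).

Insert a hinge at Q; M_Q is the redundant, and each span becomes simply supported.
Rotations at Q on the released spans (each span's end-slope, ×1/EI):
  span PQ: point load 155 at a = 4: Pab(L + a)/(6LEI) = 344.4/EI
  span QR: point load 162.1 at a = 3.68: Pab(L + b)/(6LEI) = 878.1/EI
  relative rotation θ_0 = (344.4 + 878.1)/EI = 1223/EI
A unit hogging moment at Q produces rotation L₁/(3EI) + L₂/(3EI) = 5.067/EI.
Slope continuity at Q: θ_0 = M_Q·5.067/EI, so M_Q = 1223/5.067 = 241.3 kN·m (hogging).
Span PQ, ΣM about P with M_Q applied at Q: R_Q^{PQ}·6 = 620 + 241.3, so R_Q^{PQ} = 143.5 kN and R_P = 155 − 143.5 = 11.45 kN.
Span QR, ΣM about R: R_Q^{QR}·9.2 = 894.8 + 241.3, so R_Q^{QR} = 123.5 kN and R_R = 162.1 − 123.5 = 38.61 kN.
R_Q = 143.5 + 123.5 = 267 kN.

R_Q = 267 kN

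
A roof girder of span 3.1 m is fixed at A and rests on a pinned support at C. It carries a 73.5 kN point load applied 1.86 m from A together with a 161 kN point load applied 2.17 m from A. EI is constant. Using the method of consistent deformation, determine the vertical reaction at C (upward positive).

R_C = 122.5 kN

Take the reaction at C as the redundant and release it; the primary structure is a cantilever fixed at A.
Primary-structure tip deflection at C by superposition:
  point load 73.5 at a = 1.86: Pa²(3L − a)/(6EI) = 315.3/EI
  point load 161 at a = 2.17: Pa²(3L − a)/(6EI) = 900.9/EI
  δ_0 = 1216/EI
Tip deflection under a unit load at C: L³/(3EI) = 9.93/EI.
The prop prevents deflection at C: R_C = δ_0/δ_{CC} = 1216/9.93 = 122.5 kN.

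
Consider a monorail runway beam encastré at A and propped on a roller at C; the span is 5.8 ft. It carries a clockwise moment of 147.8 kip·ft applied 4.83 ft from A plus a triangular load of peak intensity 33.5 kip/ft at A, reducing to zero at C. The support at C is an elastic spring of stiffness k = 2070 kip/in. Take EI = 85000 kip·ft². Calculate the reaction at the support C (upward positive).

R_C = 53.76 kip

Release the roller at C. Primary structure: cantilever fixed at A.
Downward deflection at the released point C due to the loads:
  clockwise couple 147.8 at a = 4.83: M₀a(2L − a)/(2EI) = 2416/EI
  triangular load, peak 33.5 at the fixed end: w₀L⁴/(30EI) = 1264/EI
  δ_0 = 3680/EI
Flexibility coefficient — unit upward force at C: δ_{CC} = L³/(3EI) = 65.04/EI.
With EI = 85000 kip·ft²: δ_0 = 0.043296 ft and δ_{CC} = 0.000765 ft/kip.
Compatibility — the spring shortens by R_C/k under the reaction it provides: δ_0 − R_C·δ_{CC} = R_C/k. With 1/k = 1/(2070×12) ft/kip = 0.00004 ft/kip, R_C = δ_0 / (δ_{CC} + 1/k) = 0.043296 / (0.000765 + 0.00004) = 53.76 kip.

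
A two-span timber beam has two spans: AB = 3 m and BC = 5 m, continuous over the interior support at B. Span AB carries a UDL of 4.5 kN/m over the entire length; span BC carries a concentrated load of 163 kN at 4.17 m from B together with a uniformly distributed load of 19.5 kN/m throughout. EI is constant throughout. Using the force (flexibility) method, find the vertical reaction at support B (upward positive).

Insert a hinge at B; M_B is the redundant, and each span becomes simply supported.
End slopes at the hinge B, treating each span as simply supported:
  span AB: UDL 4.5: wL³/(24EI) = 5.062/EI
  span BC: point load 163 at a = 4.17: Pab(L + b)/(6LEI) = 109.6/EI
  span BC: UDL 19.5: wL³/(24EI) = 101.6/EI
  relative rotation θ_0 = (5.062 + 211.2)/EI = 216.3/EI
A unit hogging moment at B produces rotation L₁/(3EI) + L₂/(3EI) = 2.667/EI.
Compatibility: M_B·(L₁+L₂)/(3EI) = θ_0, giving M_B = 81.1 kN·m (hogging).
Span AB, ΣM about A with M_B applied at B: R_B^{AB}·3 = 20.25 + 81.1, so R_B^{AB} = 33.78 kN and R_A = 13.5 − 33.78 = -20.28 kN.
Span BC, ΣM about C: R_B^{BC}·5 = 379 + 81.1, so R_B^{BC} = 92.03 kN and R_C = 260.5 − 92.03 = 168.5 kN.
R_B = 33.78 + 92.03 = 125.8 kN.

R_B = 125.8 kN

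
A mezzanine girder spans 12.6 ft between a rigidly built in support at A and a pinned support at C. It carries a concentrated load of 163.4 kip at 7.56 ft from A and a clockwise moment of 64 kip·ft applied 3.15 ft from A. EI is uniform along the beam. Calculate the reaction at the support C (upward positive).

Take the reaction at C as the redundant and release it; the primary structure is a cantilever fixed at A.
Primary-structure tip deflection at C by superposition:
  point load 163.4 at a = 7.56: Pa²(3L − a)/(6EI) = 47068/EI
  clockwise couple 64 at a = 3.15: M₀a(2L − a)/(2EI) = 2223/EI
  δ_0 = 49291/EI
Flexibility coefficient — unit upward force at C: δ_{CC} = L³/(3EI) = 666.8/EI.
Compatibility at C: δ_0 − R_C·δ_{CC} = 0, so R_C = 49291/666.8 = 73.92 kip.

R_C = 73.92 kip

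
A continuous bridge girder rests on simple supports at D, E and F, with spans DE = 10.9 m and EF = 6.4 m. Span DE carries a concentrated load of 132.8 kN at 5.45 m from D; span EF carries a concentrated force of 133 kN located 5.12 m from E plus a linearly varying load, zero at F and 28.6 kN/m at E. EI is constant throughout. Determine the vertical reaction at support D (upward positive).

Take M_E as the redundant. Released structure: two simple spans DE and EF with a hinge at E.
End slopes at the hinge E, treating each span as simply supported:
  span DE: point load 132.8 at a = 5.45: Pab(L + a)/(6LEI) = 986.1/EI
  span EF: point load 133 at a = 5.12: Pab(L + b)/(6LEI) = 174.3/EI
  span EF: triangular load, peak 28.6: w₀L³/(45EI) = 166.6/EI
  relative rotation θ_0 = (986.1 + 340.9)/EI = 1327/EI
A unit hogging moment at E produces rotation L₁/(3EI) + L₂/(3EI) = 5.767/EI.
Compatibility: M_E·(L₁+L₂)/(3EI) = θ_0, giving M_E = 230.1 kN·m (hogging).
Span DE, ΣM about D with M_E applied at E: R_E^{DE}·10.9 = 723.8 + 230.1, so R_E^{DE} = 87.51 kN and R_D = 132.8 − 87.51 = 45.29 kN.

R_D = 45.29 kN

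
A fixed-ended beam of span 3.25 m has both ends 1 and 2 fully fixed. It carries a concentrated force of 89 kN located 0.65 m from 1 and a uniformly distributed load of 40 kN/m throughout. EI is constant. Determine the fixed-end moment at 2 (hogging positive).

Release both end moments; the primary structure is a simply-supported span 12 with redundants M_1 and M_2.
On the primary (simply-supported) span, the end slopes from the loading are:
  at 1: point load 89 at a = 0.65: Pab(L + b)/(6LEI) = 45.12/EI
  at 2: point load 89 at a = 0.65: Pab(L + a)/(6LEI) = 30.08/EI
  at 1: UDL 40: wL³/(24EI) = 57.21/EI
  at 2: UDL 40: wL³/(24EI) = 57.21/EI
  θ_10 = 102.3/EI,  θ_20 = 87.3/EI
Flexibility coefficients: a unit moment at one end gives L/(3EI) there and L/(6EI) at the far end, so f₁₁ = f₂₂ = 1.083/EI and f₁₂ = f₂₁ = 0.5417/EI.
Compatibility — zero rotation at each built-in end:
  1.083 M_1 + 0.5417 M_2 = 102.3
  0.5417 M_1 + 1.083 M_2 = 87.3
Solving the pair gives M_1 = 72.23 kN·m and M_2 = 44.46 kN·m (hogging).

M_2 = 44.46 kN·m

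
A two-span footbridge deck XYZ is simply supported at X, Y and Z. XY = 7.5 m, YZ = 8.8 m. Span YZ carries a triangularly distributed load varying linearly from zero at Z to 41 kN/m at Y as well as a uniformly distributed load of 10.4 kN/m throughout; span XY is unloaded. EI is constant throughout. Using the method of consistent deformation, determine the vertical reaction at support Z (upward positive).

R_Z = 86.73 kN

Take M_Y as the redundant. Released structure: two simple spans XY and YZ with a hinge at Y.
Rotations at Y on the released spans (each span's end-slope, ×1/EI):
  span YZ: triangular load, peak 41: w₀L³/(45EI) = 620.9/EI
  span YZ: UDL 10.4: wL³/(24EI) = 295.3/EI
  relative rotation θ_0 = (0 + 916.2)/EI = 916.2/EI
A unit hogging moment at Y produces rotation L₁/(3EI) + L₂/(3EI) = 5.433/EI.
Slope continuity at Y: θ_0 = M_Y·5.433/EI, so M_Y = 916.2/5.433 = 168.6 kN·m (hogging).
Span YZ, ΣM about Z: R_Y^{YZ}·8.8 = 1461 + 168.6, so R_Y^{YZ} = 185.2 kN and R_Z = 271.9 − 185.2 = 86.73 kN.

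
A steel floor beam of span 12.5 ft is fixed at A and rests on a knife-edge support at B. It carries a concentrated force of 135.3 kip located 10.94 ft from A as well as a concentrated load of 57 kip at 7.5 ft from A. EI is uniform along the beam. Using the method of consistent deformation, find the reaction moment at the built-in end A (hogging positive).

Release the roller at B. Primary structure: cantilever fixed at A.
Deflection at B on the released cantilever, summing each load's contribution:
  point load 135.3 at a = 10.94: Pa²(3L − a)/(6EI) = 71682/EI
  point load 57 at a = 7.5: Pa²(3L − a)/(6EI) = 16031/EI
  δ_0 = 87713/EI
Flexibility coefficient — unit upward force at B: δ_{BB} = L³/(3EI) = 651/EI.
Compatibility at B: δ_0 − R_B·δ_{BB} = 0, so R_B = 87713/651 = 134.7 kip.
Moment equilibrium about A: M_A = Σ(load moments about A) − R_B·L = 1908 − 134.7×12.5 = 223.6 kip·ft.

M_A = 223.6 kip·ft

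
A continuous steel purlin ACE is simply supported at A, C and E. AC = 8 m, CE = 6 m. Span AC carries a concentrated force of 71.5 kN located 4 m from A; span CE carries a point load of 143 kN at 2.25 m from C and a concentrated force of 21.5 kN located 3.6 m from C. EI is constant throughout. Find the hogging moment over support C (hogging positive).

M_C = 140.6 kN·m

Take M_C as the redundant. Released structure: two simple spans AC and CE with a hinge at C.
Rotations at C on the released spans (each span's end-slope, ×1/EI):
  span AC: point load 71.5 at a = 4: Pab(L + a)/(6LEI) = 286/EI
  span CE: point load 143 at a = 2.25: Pab(L + b)/(6LEI) = 326.8/EI
  span CE: point load 21.5 at a = 3.6: Pab(L + b)/(6LEI) = 43.34/EI
  relative rotation θ_0 = (286 + 370.1)/EI = 656.1/EI
A unit hogging moment at C produces rotation L₁/(3EI) + L₂/(3EI) = 4.667/EI.
Compatibility: M_C·(L₁+L₂)/(3EI) = θ_0, giving M_C = 140.6 kN·m (hogging).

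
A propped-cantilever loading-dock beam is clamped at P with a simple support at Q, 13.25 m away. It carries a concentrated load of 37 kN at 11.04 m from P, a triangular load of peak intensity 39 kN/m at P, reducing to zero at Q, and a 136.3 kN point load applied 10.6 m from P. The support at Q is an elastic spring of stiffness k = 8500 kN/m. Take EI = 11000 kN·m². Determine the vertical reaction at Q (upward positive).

Take the reaction at Q as the redundant and release it; the primary structure is a cantilever fixed at P.
Deflection at Q on the released cantilever, summing each load's contribution:
  point load 37 at a = 11.04: Pa²(3L − a)/(6EI) = 21579/EI
  triangular load, peak 39 at the fixed end: w₀L⁴/(30EI) = 40069/EI
  point load 136.3 at a = 10.6: Pa²(3L − a)/(6EI) = 74404/EI
  δ_0 = 136051/EI
Tip deflection under a unit load at Q: L³/(3EI) = 775.4/EI.
With EI = 11000 kN·m²: δ_0 = 12.368 m and δ_{QQ} = 0.070491 m/kN.
Compatibility — the spring shortens by R_Q/k under the reaction it provides: δ_0 − R_Q·δ_{QQ} = R_Q/k. With 1/k = 0.000118 m/kN, R_Q = δ_0 / (δ_{QQ} + 1/k) = 12.368 / (0.070491 + 0.000118) = 175.2 kN.

R_Q = 175.2 kN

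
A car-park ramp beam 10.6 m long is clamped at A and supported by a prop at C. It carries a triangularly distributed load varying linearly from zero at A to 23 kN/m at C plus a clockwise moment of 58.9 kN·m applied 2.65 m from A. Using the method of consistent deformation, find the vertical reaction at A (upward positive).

Release the roller at C. Primary structure: cantilever fixed at A.
Downward deflection at the released point C due to the loads:
  triangular load, peak 23 at the free end: 11w₀L⁴/(120EI) = 26617/EI
  clockwise couple 58.9 at a = 2.65: M₀a(2L − a)/(2EI) = 1448/EI
  δ_0 = 28065/EI
Flexibility coefficient — unit upward force at C: δ_{CC} = L³/(3EI) = 397/EI.
The prop prevents deflection at C: R_C = δ_0/δ_{CC} = 28065/397 = 70.69 kN.
Vertical equilibrium: R_A = ΣP − R_C = 121.9 − 70.69 = 51.21 kN.

R_A = 51.21 kN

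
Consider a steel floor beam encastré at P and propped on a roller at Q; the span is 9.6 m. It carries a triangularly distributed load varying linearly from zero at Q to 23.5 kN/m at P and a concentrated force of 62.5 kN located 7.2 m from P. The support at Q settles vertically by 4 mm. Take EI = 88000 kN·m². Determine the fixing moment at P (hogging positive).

Release the roller at Q. Primary structure: cantilever fixed at P.
Downward deflection at the released point Q due to the loads:
  triangular load, peak 23.5 at the fixed end: w₀L⁴/(30EI) = 6653/EI
  point load 62.5 at a = 7.2: Pa²(3L − a)/(6EI) = 11664/EI
  δ_0 = 18317/EI
Tip deflection under a unit load at Q: L³/(3EI) = 294.9/EI.
With EI = 88000 kN·m²: δ_0 = 0.20815 m and δ_{QQ} = 0.003351 m/kN.
Compatibility — the beam at Q must follow the support down by 0.004 m: δ_0 − R_Q·δ_{QQ} = 0.004, so R_Q = (0.20815 − 0.004)/0.003351 = 60.92 kN.
Moment equilibrium about P: M_P = Σ(load moments about P) − R_Q·L = 811 − 60.92×9.6 = 226.2 kN·m.

M_P = 226.2 kN·m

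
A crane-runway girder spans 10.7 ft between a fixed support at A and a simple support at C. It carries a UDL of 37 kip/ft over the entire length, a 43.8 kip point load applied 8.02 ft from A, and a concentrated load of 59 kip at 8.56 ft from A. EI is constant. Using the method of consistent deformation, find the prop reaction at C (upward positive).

Remove the prop at C; the released (primary) structure is a cantilever built in at A.
Free-end deflection of the primary structure under the applied loading (downward +):
  UDL 37: wL⁴/(8EI) = 60624/EI
  point load 43.8 at a = 8.02: Pa²(3L − a)/(6EI) = 11306/EI
  point load 59 at a = 8.56: Pa²(3L − a)/(6EI) = 16961/EI
  δ_0 = 88892/EI
Tip deflection under a unit load at C: L³/(3EI) = 408.3/EI.
The prop prevents deflection at C: R_C = δ_0/δ_{CC} = 88892/408.3 = 217.7 kip.

R_C = 217.7 kip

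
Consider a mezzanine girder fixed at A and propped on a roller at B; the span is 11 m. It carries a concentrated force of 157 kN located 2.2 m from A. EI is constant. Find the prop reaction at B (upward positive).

Remove the prop at B; the released (primary) structure is a cantilever built in at A.
Primary-structure tip deflection at B by superposition:
  point load 157 at a = 2.2: Pa²(3L − a)/(6EI) = 3901/EI
Tip deflection under a unit load at B: L³/(3EI) = 443.7/EI.
Compatibility at B: δ_0 − R_B·δ_{BB} = 0, so R_B = 3901/443.7 = 8.792 kN.

R_B = 8.792 kN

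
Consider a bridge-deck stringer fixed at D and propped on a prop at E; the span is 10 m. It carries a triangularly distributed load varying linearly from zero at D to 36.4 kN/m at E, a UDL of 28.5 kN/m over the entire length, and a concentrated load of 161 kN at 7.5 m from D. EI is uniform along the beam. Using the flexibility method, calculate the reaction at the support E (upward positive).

R_E = 308.9 kN

Release the roller at E. Primary structure: cantilever fixed at D.
Deflection at E on the released cantilever, summing each load's contribution:
  triangular load, peak 36.4 at the free end: 11w₀L⁴/(120EI) = 33367/EI
  UDL 28.5: wL⁴/(8EI) = 35625/EI
  point load 161 at a = 7.5: Pa²(3L − a)/(6EI) = 33961/EI
  δ_0 = 102953/EI
Flexibility coefficient — unit upward force at E: δ_{EE} = L³/(3EI) = 333.3/EI.
Compatibility at E: δ_0 − R_E·δ_{EE} = 0, so R_E = 102953/333.3 = 308.9 kN.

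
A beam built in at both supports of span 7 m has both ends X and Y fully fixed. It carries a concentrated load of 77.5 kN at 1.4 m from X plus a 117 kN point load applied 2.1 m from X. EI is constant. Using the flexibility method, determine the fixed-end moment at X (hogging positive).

M_X = 189.8 kN·m

Take the two fixed-end moments M_X, M_Y as redundants; the released structure is the simple span XY.
Simple-span end rotations at X and Y under the given loads:
  at X: point load 77.5 at a = 1.4: Pab(L + b)/(6LEI) = 182.3/EI
  at Y: point load 77.5 at a = 1.4: Pab(L + a)/(6LEI) = 121.5/EI
  at X: point load 117 at a = 2.1: Pab(L + b)/(6LEI) = 341.1/EI
  at Y: point load 117 at a = 2.1: Pab(L + a)/(6LEI) = 260.9/EI
  θ_X0 = 523.4/EI,  θ_Y0 = 382.4/EI
Flexibility coefficients: a unit moment at one end gives L/(3EI) there and L/(6EI) at the far end, so f₁₁ = f₂₂ = 2.333/EI and f₁₂ = f₂₁ = 1.167/EI.
Compatibility — zero rotation at each built-in end:
  2.333 M_X + 1.167 M_Y = 523.4
  1.167 M_X + 2.333 M_Y = 382.4
Solving the pair gives M_X = 189.8 kN·m and M_Y = 68.96 kN·m (hogging).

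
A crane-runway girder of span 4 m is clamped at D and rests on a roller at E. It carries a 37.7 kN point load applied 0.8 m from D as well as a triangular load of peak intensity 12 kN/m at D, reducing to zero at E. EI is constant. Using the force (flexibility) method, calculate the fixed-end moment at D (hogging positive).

Remove the prop at E; the released (primary) structure is a cantilever built in at D.
Deflection at E on the released cantilever, summing each load's contribution:
  point load 37.7 at a = 0.8: Pa²(3L − a)/(6EI) = 45.04/EI
  triangular load, peak 12 at the fixed end: w₀L⁴/(30EI) = 102.4/EI
  δ_0 = 147.4/EI
Tip deflection under a unit load at E: L³/(3EI) = 21.33/EI.
Compatibility at E: δ_0 − R_E·δ_{EE} = 0, so R_E = 147.4/21.33 = 6.911 kN.
Moment equilibrium about D: M_D = Σ(load moments about D) − R_E·L = 62.16 − 6.911×4 = 34.52 kN·m.

M_D = 34.52 kN·m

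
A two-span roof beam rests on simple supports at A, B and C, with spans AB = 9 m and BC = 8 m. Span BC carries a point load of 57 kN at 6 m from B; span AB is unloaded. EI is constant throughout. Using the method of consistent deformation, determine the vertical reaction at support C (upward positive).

R_C = 39.61 kN

Take M_B as the redundant. Released structure: two simple spans AB and BC with a hinge at B.
Rotations at B on the released spans (each span's end-slope, ×1/EI):
  span BC: point load 57 at a = 6: Pab(L + b)/(6LEI) = 142.5/EI
  relative rotation θ_0 = (0 + 142.5)/EI = 142.5/EI
A unit hogging moment at B produces rotation L₁/(3EI) + L₂/(3EI) = 5.667/EI.
Compatibility: M_B·(L₁+L₂)/(3EI) = θ_0, giving M_B = 25.15 kN·m (hogging).
Span BC, ΣM about C: R_B^{BC}·8 = 114 + 25.15, so R_B^{BC} = 17.39 kN and R_C = 57 − 17.39 = 39.61 kN.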